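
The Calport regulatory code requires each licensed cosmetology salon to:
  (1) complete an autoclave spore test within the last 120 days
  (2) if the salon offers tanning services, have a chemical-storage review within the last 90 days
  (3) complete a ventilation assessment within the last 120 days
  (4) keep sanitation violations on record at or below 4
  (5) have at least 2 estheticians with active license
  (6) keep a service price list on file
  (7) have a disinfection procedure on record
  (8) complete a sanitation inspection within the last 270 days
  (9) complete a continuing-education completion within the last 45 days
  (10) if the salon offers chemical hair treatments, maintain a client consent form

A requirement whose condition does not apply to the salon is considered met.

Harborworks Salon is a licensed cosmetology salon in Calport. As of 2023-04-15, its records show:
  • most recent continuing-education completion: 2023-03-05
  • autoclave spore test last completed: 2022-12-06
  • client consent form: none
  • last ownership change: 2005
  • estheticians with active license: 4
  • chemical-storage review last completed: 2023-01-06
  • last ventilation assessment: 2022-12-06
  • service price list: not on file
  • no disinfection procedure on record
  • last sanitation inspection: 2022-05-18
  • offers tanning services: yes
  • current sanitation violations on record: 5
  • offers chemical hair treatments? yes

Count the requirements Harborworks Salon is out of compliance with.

8

1. autoclave spore test 130 days ago vs limit 120 → not met
2. condition 'offers tanning services' holds; chemical-storage review 99 days ago vs limit 90 → not met
3. ventilation assessment 130 days ago vs limit 120 → not met
4. sanitation violations on record 5 > 4 → not met
5. estheticians with active license 4 ≥ 2 → met
6. service price list absent → not met
7. disinfection procedure absent → not met
8. sanitation inspection 332 days ago vs limit 270 → not met
9. continuing-education completion 41 days ago vs limit 45 → met
10. condition 'offers chemical hair treatments' holds; client consent form absent → not met
Not met: 8 of 10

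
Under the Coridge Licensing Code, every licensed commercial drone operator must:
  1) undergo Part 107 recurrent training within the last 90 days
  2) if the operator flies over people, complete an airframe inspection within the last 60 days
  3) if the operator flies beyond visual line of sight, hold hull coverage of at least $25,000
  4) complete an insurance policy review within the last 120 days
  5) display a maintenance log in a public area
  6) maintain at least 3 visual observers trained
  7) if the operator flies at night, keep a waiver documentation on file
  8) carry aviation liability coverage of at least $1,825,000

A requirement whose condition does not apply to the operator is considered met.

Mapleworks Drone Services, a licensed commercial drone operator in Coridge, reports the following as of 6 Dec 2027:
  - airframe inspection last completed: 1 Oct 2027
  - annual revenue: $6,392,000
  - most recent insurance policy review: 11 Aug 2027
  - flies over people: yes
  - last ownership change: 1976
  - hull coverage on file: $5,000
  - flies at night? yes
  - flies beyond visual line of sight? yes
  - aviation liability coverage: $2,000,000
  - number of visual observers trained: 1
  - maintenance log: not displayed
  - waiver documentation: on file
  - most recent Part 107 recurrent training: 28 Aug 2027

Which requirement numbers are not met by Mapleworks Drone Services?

1. Part 107 recurrent training 100 days ago vs limit 90 → not met
2. condition 'flies over people' holds; airframe inspection 66 days ago vs limit 60 → not met
3. condition 'flies beyond visual line of sight' holds; hull coverage $5,000 < $25,000 → not met
4. insurance policy review 117 days ago vs limit 120 → met
5. maintenance log absent → not met
6. visual observers trained 1 < 3 → not met
7. condition 'flies at night' holds; waiver documentation present → met
8. aviation liability coverage $2,000,000 ≥ $1,825,000 → met
Not met: 1, 2, 3, 5, 6

1, 2, 3, 5, 6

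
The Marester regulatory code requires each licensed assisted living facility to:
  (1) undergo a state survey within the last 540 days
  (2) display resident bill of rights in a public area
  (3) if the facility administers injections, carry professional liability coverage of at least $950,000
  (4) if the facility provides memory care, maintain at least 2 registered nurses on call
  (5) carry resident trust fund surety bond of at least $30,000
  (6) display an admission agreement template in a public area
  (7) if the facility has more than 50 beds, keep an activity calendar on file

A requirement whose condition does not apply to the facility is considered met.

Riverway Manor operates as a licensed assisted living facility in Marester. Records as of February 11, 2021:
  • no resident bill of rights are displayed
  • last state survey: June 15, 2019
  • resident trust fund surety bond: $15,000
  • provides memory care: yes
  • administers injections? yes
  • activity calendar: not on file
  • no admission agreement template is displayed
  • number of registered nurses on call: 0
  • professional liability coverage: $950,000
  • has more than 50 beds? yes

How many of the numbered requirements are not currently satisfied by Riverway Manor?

6

1. state survey 607 days ago vs limit 540 → not met
2. resident bill of rights absent → not met
3. condition 'administers injections' holds; professional liability coverage $950,000 ≥ $950,000 → met
4. condition 'provides memory care' holds; registered nurses on call 0 < 2 → not met
5. resident trust fund surety bond $15,000 < $30,000 → not met
6. admission agreement template absent → not met
7. condition 'has more than 50 beds' holds; activity calendar absent → not met
Not met: 6 of 7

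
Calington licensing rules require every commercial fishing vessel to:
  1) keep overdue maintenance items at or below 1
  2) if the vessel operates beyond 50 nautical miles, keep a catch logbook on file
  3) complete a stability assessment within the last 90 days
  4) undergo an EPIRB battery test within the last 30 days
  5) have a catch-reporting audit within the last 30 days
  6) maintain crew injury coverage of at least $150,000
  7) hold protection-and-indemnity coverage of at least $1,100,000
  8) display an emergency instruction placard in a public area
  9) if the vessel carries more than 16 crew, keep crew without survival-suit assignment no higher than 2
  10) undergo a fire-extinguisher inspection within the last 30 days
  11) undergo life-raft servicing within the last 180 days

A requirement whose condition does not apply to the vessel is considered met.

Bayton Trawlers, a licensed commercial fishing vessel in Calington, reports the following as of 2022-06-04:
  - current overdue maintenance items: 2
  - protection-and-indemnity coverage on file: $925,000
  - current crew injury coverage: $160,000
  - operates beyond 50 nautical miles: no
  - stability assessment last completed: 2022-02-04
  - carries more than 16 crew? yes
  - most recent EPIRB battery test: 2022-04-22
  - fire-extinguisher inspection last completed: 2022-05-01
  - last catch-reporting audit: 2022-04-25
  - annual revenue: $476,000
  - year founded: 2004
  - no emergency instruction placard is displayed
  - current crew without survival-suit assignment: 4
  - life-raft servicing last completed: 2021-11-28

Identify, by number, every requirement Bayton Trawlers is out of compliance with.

1, 3, 4, 5, 7, 8, 9, 10, 11

1. overdue maintenance items 2 > 1 → not met
2. condition 'operates beyond 50 nautical miles' does not hold → requirement n/a → met
3. stability assessment 120 days ago vs limit 90 → not met
4. EPIRB battery test 43 days ago vs limit 30 → not met
5. catch-reporting audit 40 days ago vs limit 30 → not met
6. crew injury coverage $160,000 ≥ $150,000 → met
7. protection-and-indemnity coverage $925,000 < $1,100,000 → not met
8. emergency instruction placard absent → not met
9. condition 'carries more than 16 crew' holds; crew without survival-suit assignment 4 > 2 → not met
10. fire-extinguisher inspection 34 days ago vs limit 30 → not met
11. life-raft servicing 188 days ago vs limit 180 → not met
Not met: 1, 3, 4, 5, 7, 8, 9, 10, 11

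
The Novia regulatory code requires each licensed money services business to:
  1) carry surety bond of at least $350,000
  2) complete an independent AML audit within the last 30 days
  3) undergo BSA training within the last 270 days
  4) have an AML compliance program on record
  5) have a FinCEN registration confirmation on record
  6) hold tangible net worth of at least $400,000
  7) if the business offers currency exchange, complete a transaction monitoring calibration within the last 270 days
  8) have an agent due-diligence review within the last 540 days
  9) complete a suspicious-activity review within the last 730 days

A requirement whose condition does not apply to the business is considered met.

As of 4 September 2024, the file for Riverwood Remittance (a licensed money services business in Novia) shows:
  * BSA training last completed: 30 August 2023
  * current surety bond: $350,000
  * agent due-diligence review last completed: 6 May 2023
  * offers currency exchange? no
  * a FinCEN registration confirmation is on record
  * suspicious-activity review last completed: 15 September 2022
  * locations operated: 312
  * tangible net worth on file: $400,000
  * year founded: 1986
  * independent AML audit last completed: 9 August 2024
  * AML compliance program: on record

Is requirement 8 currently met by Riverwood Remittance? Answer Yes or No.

8. agent due-diligence review 487 days ago vs limit 540 → met

Yes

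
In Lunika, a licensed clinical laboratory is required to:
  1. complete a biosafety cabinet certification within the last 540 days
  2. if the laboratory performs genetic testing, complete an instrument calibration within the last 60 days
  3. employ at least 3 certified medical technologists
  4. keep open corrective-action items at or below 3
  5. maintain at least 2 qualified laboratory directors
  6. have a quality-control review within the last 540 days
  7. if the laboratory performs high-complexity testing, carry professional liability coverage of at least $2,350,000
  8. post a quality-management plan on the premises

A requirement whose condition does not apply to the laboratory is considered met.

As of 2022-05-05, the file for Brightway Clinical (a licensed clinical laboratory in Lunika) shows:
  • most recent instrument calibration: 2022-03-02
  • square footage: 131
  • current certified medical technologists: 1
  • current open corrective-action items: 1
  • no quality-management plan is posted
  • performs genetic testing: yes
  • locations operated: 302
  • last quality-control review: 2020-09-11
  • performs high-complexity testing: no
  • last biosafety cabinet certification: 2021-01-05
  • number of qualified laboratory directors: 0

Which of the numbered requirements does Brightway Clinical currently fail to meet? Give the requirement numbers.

1. biosafety cabinet certification 485 days ago vs limit 540 → met
2. condition 'performs genetic testing' holds; instrument calibration 64 days ago vs limit 60 → not met
3. certified medical technologists 1 < 3 → not met
4. open corrective-action items 1 ≤ 3 → met
5. qualified laboratory directors 0 < 2 → not met
6. quality-control review 601 days ago vs limit 540 → not met
7. condition 'performs high-complexity testing' does not hold → requirement n/a → met
8. quality-management plan absent → not met
Not met: 2, 3, 5, 6, 8

2, 3, 5, 6, 8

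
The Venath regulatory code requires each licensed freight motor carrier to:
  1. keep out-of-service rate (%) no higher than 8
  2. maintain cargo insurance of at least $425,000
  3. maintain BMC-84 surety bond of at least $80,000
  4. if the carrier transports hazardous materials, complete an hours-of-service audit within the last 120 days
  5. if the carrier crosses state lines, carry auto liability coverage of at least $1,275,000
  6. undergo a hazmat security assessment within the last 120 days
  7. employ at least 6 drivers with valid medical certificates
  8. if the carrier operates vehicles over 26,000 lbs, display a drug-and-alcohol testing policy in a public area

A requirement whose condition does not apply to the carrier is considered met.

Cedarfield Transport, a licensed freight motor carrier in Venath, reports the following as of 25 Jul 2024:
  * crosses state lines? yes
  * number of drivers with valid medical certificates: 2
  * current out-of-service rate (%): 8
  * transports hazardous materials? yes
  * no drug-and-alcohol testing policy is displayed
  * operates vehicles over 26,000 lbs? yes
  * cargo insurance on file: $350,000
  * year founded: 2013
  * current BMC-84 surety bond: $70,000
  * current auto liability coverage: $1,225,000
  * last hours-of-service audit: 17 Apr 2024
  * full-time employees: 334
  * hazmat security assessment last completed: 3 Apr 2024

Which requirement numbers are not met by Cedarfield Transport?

2, 3, 5, 7, 8

1. out-of-service rate (%) 8 ≤ 8 → met
2. cargo insurance $350,000 < $425,000 → not met
3. BMC-84 surety bond $70,000 < $80,000 → not met
4. condition 'transports hazardous materials' holds; hours-of-service audit 99 days ago vs limit 120 → met
5. condition 'crosses state lines' holds; auto liability coverage $1,225,000 < $1,275,000 → not met
6. hazmat security assessment 113 days ago vs limit 120 → met
7. drivers with valid medical certificates 2 < 6 → not met
8. condition 'operates vehicles over 26,000 lbs' holds; drug-and-alcohol testing policy absent → not met
Not met: 2, 3, 5, 7, 8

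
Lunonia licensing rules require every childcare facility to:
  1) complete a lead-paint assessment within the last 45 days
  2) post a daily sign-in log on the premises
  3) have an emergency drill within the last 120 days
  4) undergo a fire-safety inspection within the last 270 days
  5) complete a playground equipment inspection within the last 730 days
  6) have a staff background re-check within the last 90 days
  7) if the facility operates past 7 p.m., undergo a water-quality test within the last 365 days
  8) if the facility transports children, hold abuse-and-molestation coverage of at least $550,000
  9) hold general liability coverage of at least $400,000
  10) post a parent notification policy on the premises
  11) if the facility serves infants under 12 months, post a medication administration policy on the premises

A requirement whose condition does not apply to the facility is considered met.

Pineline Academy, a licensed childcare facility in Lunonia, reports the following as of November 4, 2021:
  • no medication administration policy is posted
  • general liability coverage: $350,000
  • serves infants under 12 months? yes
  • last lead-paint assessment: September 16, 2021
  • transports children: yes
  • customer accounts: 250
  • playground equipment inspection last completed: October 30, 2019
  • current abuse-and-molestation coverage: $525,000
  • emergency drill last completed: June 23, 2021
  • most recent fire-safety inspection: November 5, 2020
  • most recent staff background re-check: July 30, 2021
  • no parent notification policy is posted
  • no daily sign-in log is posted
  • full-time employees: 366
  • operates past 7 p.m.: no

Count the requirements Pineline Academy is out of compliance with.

1. lead-paint assessment 49 days ago vs limit 45 → not met
2. daily sign-in log absent → not met
3. emergency drill 134 days ago vs limit 120 → not met
4. fire-safety inspection 364 days ago vs limit 270 → not met
5. playground equipment inspection 736 days ago vs limit 730 → not met
6. staff background re-check 97 days ago vs limit 90 → not met
7. condition 'operates past 7 p.m.' does not hold → requirement n/a → met
8. condition 'transports children' holds; abuse-and-molestation coverage $525,000 < $550,000 → not met
9. general liability coverage $350,000 < $400,000 → not met
10. parent notification policy absent → not met
11. condition 'serves infants under 12 months' holds; medication administration policy absent → not met
Not met: 10 of 11

10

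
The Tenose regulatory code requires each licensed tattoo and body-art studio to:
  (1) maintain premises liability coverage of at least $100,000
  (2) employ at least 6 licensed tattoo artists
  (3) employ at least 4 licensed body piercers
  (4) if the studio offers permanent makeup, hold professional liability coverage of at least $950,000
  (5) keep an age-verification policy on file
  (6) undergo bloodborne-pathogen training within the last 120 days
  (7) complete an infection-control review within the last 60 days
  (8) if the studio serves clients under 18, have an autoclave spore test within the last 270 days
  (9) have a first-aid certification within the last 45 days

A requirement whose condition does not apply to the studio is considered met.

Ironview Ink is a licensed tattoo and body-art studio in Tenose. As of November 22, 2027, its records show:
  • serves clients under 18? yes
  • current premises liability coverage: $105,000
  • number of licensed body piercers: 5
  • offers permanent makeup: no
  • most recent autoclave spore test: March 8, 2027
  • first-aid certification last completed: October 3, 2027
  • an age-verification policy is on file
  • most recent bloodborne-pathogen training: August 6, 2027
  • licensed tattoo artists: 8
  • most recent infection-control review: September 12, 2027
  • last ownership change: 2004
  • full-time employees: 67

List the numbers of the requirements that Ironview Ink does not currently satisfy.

7, 9

1. premises liability coverage $105,000 ≥ $100,000 → met
2. licensed tattoo artists 8 ≥ 6 → met
3. licensed body piercers 5 ≥ 4 → met
4. condition 'offers permanent makeup' does not hold → requirement n/a → met
5. age-verification policy present → met
6. bloodborne-pathogen training 108 days ago vs limit 120 → met
7. infection-control review 71 days ago vs limit 60 → not met
8. condition 'serves clients under 18' holds; autoclave spore test 259 days ago vs limit 270 → met
9. first-aid certification 50 days ago vs limit 45 → not met
Not met: 7, 9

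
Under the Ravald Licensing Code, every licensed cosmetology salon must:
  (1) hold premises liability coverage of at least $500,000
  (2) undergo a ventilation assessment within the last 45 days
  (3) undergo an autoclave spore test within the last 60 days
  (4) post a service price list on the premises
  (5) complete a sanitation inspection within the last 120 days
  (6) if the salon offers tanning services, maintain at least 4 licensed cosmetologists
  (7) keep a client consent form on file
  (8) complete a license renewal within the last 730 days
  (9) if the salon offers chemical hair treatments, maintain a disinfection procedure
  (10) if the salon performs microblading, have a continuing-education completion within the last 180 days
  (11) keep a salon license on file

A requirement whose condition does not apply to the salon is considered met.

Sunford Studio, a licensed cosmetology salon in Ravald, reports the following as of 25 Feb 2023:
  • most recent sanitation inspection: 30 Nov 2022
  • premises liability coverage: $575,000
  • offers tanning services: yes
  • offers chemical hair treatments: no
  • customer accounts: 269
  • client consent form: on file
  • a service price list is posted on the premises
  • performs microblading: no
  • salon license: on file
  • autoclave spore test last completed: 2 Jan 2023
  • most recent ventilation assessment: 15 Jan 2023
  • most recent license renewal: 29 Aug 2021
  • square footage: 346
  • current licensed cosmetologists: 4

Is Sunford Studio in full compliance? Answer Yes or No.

Yes

1. premises liability coverage $575,000 ≥ $500,000 → met
2. ventilation assessment 41 days ago vs limit 45 → met
3. autoclave spore test 54 days ago vs limit 60 → met
4. service price list present → met
5. sanitation inspection 87 days ago vs limit 120 → met
6. condition 'offers tanning services' holds; licensed cosmetologists 4 ≥ 4 → met
7. client consent form present → met
8. license renewal 545 days ago vs limit 730 → met
9. condition 'offers chemical hair treatments' does not hold → requirement n/a → met
10. condition 'performs microblading' does not hold → requirement n/a → met
11. salon license present → met
All met.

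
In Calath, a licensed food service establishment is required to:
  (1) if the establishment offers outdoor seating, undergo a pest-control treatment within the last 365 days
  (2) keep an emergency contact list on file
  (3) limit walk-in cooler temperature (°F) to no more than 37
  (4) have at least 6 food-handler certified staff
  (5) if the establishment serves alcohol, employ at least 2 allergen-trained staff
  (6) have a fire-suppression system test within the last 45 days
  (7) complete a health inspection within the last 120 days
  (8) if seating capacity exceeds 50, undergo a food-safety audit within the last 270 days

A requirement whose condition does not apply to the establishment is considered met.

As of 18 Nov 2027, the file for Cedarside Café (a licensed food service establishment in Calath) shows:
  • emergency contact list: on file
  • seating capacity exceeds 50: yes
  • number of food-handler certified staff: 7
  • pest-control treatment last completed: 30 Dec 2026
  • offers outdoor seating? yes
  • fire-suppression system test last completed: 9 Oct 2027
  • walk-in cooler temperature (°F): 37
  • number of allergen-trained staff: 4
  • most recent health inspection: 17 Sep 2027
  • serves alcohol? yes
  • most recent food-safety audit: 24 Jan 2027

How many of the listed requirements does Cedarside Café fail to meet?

1. condition 'offers outdoor seating' holds; pest-control treatment 323 days ago vs limit 365 → met
2. emergency contact list present → met
3. walk-in cooler temperature (°F) 37 ≤ 37 → met
4. food-handler certified staff 7 ≥ 6 → met
5. condition 'serves alcohol' holds; allergen-trained staff 4 ≥ 2 → met
6. fire-suppression system test 40 days ago vs limit 45 → met
7. health inspection 62 days ago vs limit 120 → met
8. condition 'seating capacity exceeds 50' holds; food-safety audit 298 days ago vs limit 270 → not met
Not met: 1 of 8

1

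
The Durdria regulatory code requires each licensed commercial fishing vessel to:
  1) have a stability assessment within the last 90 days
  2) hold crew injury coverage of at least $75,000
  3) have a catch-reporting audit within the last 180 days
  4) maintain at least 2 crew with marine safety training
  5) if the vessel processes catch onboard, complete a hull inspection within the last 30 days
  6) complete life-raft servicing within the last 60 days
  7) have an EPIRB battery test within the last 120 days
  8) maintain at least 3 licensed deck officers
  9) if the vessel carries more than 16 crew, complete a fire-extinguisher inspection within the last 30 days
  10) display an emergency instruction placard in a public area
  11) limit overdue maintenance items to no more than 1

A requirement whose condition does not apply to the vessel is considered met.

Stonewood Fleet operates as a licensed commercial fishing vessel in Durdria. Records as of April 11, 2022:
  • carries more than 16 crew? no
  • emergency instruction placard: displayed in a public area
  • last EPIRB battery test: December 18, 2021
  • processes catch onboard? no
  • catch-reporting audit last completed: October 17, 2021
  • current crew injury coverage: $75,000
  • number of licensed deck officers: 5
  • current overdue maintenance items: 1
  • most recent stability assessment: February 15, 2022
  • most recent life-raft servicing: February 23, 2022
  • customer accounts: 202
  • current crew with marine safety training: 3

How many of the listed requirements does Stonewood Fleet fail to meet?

0

1. stability assessment 55 days ago vs limit 90 → met
2. crew injury coverage $75,000 ≥ $75,000 → met
3. catch-reporting audit 176 days ago vs limit 180 → met
4. crew with marine safety training 3 ≥ 2 → met
5. condition 'processes catch onboard' does not hold → requirement n/a → met
6. life-raft servicing 47 days ago vs limit 60 → met
7. EPIRB battery test 114 days ago vs limit 120 → met
8. licensed deck officers 5 ≥ 3 → met
9. condition 'carries more than 16 crew' does not hold → requirement n/a → met
10. emergency instruction placard present → met
11. overdue maintenance items 1 ≤ 1 → met
Not met: 0 of 11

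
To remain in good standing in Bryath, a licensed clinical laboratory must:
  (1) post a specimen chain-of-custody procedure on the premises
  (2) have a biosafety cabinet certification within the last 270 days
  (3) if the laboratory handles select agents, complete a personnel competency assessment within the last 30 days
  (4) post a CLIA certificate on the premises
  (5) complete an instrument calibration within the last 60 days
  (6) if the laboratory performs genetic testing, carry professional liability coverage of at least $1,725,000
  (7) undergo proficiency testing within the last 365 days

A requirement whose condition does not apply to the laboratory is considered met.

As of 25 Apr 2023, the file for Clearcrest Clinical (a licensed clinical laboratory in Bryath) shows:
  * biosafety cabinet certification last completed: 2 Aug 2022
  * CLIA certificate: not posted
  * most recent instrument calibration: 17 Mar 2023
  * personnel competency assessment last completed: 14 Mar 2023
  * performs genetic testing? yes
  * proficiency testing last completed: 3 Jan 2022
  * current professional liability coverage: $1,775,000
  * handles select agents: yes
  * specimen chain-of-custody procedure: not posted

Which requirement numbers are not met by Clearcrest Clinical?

1. specimen chain-of-custody procedure absent → not met
2. biosafety cabinet certification 266 days ago vs limit 270 → met
3. condition 'handles select agents' holds; personnel competency assessment 42 days ago vs limit 30 → not met
4. CLIA certificate absent → not met
5. instrument calibration 39 days ago vs limit 60 → met
6. condition 'performs genetic testing' holds; professional liability coverage $1,775,000 ≥ $1,725,000 → met
7. proficiency testing 477 days ago vs limit 365 → not met
Not met: 1, 3, 4, 7

1, 3, 4, 7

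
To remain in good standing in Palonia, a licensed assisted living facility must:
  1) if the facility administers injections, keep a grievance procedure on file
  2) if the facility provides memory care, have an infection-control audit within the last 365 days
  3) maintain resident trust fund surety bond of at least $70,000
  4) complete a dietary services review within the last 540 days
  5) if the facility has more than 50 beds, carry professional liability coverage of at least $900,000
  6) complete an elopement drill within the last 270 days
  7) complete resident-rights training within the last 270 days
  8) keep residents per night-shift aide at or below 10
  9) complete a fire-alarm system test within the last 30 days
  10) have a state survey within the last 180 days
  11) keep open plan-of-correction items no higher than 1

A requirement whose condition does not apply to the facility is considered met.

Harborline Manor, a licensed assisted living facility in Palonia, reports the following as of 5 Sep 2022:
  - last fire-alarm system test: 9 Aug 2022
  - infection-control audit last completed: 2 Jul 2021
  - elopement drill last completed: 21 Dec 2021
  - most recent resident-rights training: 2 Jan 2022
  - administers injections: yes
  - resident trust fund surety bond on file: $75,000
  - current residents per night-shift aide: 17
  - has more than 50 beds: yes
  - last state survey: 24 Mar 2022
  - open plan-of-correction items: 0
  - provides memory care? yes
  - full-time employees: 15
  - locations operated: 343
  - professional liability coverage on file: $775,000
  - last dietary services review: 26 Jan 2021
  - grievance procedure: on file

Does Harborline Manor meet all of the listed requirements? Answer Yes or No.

1. condition 'administers injections' holds; grievance procedure present → met
2. condition 'provides memory care' holds; infection-control audit 430 days ago vs limit 365 → not met
3. resident trust fund surety bond $75,000 ≥ $70,000 → met
4. dietary services review 587 days ago vs limit 540 → not met
5. condition 'has more than 50 beds' holds; professional liability coverage $775,000 < $900,000 → not met
6. elopement drill 258 days ago vs limit 270 → met
7. resident-rights training 246 days ago vs limit 270 → met
8. residents per night-shift aide 17 > 10 → not met
9. fire-alarm system test 27 days ago vs limit 30 → met
10. state survey 165 days ago vs limit 180 → met
11. open plan-of-correction items 0 ≤ 1 → met
Not met: 2, 4, 5, 8

No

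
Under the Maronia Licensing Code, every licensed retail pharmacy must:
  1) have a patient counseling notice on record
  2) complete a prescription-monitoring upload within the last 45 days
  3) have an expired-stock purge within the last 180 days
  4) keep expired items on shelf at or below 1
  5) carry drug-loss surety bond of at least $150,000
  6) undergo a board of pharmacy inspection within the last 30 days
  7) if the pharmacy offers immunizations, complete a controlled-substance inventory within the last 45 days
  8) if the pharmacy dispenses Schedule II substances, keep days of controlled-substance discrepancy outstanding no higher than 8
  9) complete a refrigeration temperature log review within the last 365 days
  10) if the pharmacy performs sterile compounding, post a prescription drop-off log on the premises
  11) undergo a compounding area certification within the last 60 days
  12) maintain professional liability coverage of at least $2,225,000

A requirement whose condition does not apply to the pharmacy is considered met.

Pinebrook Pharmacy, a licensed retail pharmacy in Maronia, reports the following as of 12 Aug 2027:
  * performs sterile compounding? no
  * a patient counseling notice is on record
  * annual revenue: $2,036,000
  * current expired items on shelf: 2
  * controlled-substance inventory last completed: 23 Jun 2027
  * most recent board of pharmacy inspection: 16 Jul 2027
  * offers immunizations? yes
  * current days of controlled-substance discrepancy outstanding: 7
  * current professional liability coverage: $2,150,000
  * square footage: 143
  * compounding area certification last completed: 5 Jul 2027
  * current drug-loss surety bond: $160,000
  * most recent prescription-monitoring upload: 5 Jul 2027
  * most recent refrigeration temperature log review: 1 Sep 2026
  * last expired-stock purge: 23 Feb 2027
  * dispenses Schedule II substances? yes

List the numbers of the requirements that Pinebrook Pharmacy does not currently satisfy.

1. patient counseling notice present → met
2. prescription-monitoring upload 38 days ago vs limit 45 → met
3. expired-stock purge 170 days ago vs limit 180 → met
4. expired items on shelf 2 > 1 → not met
5. drug-loss surety bond $160,000 ≥ $150,000 → met
6. board of pharmacy inspection 27 days ago vs limit 30 → met
7. condition 'offers immunizations' holds; controlled-substance inventory 50 days ago vs limit 45 → not met
8. condition 'dispenses Schedule II substances' holds; days of controlled-substance discrepancy outstanding 7 ≤ 8 → met
9. refrigeration temperature log review 345 days ago vs limit 365 → met
10. condition 'performs sterile compounding' does not hold → requirement n/a → met
11. compounding area certification 38 days ago vs limit 60 → met
12. professional liability coverage $2,150,000 < $2,225,000 → not met
Not met: 4, 7, 12

4, 7, 12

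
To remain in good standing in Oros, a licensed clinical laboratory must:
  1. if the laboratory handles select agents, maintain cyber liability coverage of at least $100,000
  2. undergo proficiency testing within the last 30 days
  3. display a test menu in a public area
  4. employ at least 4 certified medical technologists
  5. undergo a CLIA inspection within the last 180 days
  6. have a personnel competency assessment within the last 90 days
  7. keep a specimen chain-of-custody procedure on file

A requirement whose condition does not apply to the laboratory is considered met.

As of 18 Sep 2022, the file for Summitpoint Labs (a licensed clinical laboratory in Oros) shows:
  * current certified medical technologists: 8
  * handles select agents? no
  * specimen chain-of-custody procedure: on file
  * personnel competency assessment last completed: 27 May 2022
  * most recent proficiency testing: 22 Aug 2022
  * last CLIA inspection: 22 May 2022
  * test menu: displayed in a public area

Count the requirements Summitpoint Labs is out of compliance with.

1

1. condition 'handles select agents' does not hold → requirement n/a → met
2. proficiency testing 27 days ago vs limit 30 → met
3. test menu present → met
4. certified medical technologists 8 ≥ 4 → met
5. CLIA inspection 119 days ago vs limit 180 → met
6. personnel competency assessment 114 days ago vs limit 90 → not met
7. specimen chain-of-custody procedure present → met
Not met: 1 of 7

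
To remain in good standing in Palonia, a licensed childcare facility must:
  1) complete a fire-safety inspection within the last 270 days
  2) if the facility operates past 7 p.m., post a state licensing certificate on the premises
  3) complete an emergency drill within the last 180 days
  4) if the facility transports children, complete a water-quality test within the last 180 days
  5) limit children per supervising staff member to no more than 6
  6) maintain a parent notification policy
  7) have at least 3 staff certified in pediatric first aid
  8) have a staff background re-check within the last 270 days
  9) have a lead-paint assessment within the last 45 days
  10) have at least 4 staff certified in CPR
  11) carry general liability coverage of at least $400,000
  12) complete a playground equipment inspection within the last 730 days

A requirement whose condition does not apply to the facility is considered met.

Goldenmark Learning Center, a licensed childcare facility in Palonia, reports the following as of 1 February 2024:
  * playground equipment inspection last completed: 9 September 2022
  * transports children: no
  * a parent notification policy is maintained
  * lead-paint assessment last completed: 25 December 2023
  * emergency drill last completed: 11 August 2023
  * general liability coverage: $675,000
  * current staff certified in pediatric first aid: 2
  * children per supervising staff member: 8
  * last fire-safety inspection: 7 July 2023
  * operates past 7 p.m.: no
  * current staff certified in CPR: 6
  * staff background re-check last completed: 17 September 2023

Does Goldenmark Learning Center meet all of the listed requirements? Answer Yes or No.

No

1. fire-safety inspection 209 days ago vs limit 270 → met
2. condition 'operates past 7 p.m.' does not hold → requirement n/a → met
3. emergency drill 174 days ago vs limit 180 → met
4. condition 'transports children' does not hold → requirement n/a → met
5. children per supervising staff member 8 > 6 → not met
6. parent notification policy present → met
7. staff certified in pediatric first aid 2 < 3 → not met
8. staff background re-check 137 days ago vs limit 270 → met
9. lead-paint assessment 38 days ago vs limit 45 → met
10. staff certified in CPR 6 ≥ 4 → met
11. general liability coverage $675,000 ≥ $400,000 → met
12. playground equipment inspection 510 days ago vs limit 730 → met
Not met: 5, 7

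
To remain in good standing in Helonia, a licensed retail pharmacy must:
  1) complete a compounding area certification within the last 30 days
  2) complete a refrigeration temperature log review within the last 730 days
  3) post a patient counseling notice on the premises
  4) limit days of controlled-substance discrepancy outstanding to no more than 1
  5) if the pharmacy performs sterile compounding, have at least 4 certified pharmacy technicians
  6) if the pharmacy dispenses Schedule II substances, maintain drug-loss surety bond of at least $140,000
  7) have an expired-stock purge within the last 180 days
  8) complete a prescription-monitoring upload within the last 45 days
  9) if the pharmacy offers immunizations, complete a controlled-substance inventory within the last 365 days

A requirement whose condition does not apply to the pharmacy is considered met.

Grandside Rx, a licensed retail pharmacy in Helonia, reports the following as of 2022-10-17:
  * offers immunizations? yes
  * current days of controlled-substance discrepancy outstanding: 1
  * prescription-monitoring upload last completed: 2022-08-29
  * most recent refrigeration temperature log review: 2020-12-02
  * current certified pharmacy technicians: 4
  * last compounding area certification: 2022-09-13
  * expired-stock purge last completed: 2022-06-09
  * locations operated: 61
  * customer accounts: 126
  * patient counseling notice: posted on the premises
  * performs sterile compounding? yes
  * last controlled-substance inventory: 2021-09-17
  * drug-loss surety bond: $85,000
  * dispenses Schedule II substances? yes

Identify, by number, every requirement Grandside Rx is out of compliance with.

1. compounding area certification 34 days ago vs limit 30 → not met
2. refrigeration temperature log review 684 days ago vs limit 730 → met
3. patient counseling notice present → met
4. days of controlled-substance discrepancy outstanding 1 ≤ 1 → met
5. condition 'performs sterile compounding' holds; certified pharmacy technicians 4 ≥ 4 → met
6. condition 'dispenses Schedule II substances' holds; drug-loss surety bond $85,000 < $140,000 → not met
7. expired-stock purge 130 days ago vs limit 180 → met
8. prescription-monitoring upload 49 days ago vs limit 45 → not met
9. condition 'offers immunizations' holds; controlled-substance inventory 395 days ago vs limit 365 → not met
Not met: 1, 6, 8, 9

1, 6, 8, 9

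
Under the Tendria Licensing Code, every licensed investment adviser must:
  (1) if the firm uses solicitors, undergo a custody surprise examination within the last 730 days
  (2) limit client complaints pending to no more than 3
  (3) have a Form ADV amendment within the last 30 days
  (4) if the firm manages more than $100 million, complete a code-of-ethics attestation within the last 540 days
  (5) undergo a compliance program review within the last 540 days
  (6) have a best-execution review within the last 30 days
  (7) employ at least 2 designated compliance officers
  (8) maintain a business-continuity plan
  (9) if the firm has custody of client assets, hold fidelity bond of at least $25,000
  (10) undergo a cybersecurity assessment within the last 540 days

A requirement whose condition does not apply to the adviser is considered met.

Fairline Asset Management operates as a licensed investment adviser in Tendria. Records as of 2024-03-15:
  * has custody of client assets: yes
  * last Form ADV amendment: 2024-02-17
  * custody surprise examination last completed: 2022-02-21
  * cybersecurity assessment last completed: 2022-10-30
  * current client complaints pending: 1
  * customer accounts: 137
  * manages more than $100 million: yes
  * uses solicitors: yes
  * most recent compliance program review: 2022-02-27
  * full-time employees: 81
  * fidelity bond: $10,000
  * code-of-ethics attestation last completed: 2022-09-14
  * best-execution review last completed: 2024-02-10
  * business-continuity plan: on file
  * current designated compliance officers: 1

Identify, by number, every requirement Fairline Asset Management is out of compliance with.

1, 4, 5, 6, 7, 9

1. condition 'uses solicitors' holds; custody surprise examination 753 days ago vs limit 730 → not met
2. client complaints pending 1 ≤ 3 → met
3. Form ADV amendment 27 days ago vs limit 30 → met
4. condition 'manages more than $100 million' holds; code-of-ethics attestation 548 days ago vs limit 540 → not met
5. compliance program review 747 days ago vs limit 540 → not met
6. best-execution review 34 days ago vs limit 30 → not met
7. designated compliance officers 1 < 2 → not met
8. business-continuity plan present → met
9. condition 'has custody of client assets' holds; fidelity bond $10,000 < $25,000 → not met
10. cybersecurity assessment 502 days ago vs limit 540 → met
Not met: 1, 4, 5, 6, 7, 9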